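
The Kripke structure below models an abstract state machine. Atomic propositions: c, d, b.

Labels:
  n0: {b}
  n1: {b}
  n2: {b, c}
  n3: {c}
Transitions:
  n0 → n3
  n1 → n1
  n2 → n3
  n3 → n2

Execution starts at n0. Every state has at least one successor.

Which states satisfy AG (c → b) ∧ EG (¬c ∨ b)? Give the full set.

States satisfying c → b: {n0, n1, n2}.
States satisfying AG (c → b): {n1}.
States satisfying ¬c ∨ b: {n0, n1, n2}.
States satisfying EG (¬c ∨ b): {n1}.
States satisfying AG (c → b) ∧ EG (¬c ∨ b): {n1}.

{n1}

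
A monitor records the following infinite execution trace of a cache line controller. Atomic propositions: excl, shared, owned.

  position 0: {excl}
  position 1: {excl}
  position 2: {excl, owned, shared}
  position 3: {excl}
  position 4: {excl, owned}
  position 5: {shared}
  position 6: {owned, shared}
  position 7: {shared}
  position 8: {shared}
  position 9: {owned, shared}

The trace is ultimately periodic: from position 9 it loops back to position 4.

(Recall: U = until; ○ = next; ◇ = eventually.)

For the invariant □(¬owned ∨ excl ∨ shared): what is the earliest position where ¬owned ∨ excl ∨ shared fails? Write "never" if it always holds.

never

¬owned ∨ excl ∨ shared holds at every position 0..9, and those are all the positions the trace ever visits, so the invariant □(¬owned ∨ excl ∨ shared) is never violated.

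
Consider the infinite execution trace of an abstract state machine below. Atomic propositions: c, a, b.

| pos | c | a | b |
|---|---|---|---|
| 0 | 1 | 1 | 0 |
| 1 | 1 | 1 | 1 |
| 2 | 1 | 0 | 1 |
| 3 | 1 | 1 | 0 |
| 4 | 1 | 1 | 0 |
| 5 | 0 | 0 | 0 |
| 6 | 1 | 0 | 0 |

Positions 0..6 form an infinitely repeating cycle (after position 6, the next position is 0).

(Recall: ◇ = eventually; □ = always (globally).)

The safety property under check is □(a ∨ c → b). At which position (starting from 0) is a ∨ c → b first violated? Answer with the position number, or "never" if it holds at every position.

0

At position 0 the labels are {a, c}, so a ∨ c → b is false there. This is the first violation.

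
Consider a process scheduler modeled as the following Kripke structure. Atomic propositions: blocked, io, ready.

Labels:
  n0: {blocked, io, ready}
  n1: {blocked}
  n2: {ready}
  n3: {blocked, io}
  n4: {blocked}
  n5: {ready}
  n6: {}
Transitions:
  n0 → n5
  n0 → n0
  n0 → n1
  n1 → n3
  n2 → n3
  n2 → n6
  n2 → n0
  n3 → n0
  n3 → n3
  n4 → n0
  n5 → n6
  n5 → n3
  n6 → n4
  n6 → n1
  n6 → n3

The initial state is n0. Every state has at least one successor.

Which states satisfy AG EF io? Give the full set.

States satisfying EF io: {n0, n1, n2, n3, n4, n5, n6}.
States satisfying AG EF io: {n0, n1, n2, n3, n4, n5, n6}.

{n0, n1, n2, n3, n4, n5, n6}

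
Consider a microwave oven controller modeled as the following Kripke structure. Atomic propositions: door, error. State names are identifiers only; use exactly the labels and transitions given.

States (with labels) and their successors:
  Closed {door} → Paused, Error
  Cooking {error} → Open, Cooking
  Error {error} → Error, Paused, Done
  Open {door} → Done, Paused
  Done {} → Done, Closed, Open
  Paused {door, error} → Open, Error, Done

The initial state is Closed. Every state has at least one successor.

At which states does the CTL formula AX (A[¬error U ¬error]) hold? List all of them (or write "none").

{Done}

States satisfying A[¬error U ¬error]: {Closed, Open, Done}.
States satisfying AX (A[¬error U ¬error]): {Done}.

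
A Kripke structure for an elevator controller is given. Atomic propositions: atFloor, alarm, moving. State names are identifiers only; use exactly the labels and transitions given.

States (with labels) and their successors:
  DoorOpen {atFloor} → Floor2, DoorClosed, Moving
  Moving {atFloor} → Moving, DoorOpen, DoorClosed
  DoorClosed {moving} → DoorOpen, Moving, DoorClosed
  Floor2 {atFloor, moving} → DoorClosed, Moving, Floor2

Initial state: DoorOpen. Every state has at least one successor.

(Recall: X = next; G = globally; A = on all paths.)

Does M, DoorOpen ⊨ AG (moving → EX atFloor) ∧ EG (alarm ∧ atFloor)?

No

States satisfying moving → EX atFloor: {DoorOpen, Moving, DoorClosed, Floor2}.
States satisfying AG (moving → EX atFloor): {DoorOpen, Moving, DoorClosed, Floor2}.
States satisfying alarm ∧ atFloor: ∅.
States satisfying EG (alarm ∧ atFloor): ∅.
States satisfying AG (moving → EX atFloor) ∧ EG (alarm ∧ atFloor): ∅.
DoorOpen ∉ Sat(AG (moving → EX atFloor) ∧ EG (alarm ∧ atFloor)).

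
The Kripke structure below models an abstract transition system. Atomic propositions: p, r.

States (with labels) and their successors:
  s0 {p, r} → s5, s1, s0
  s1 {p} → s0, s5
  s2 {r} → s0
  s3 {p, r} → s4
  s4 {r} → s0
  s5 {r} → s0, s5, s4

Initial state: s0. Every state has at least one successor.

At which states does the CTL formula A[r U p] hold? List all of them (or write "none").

States satisfying r: {s0, s2, s3, s4, s5}.
States satisfying p: {s0, s1, s3}.
States satisfying A[r U p]: {s0, s1, s2, s3, s4}.

{s0, s1, s2, s3, s4}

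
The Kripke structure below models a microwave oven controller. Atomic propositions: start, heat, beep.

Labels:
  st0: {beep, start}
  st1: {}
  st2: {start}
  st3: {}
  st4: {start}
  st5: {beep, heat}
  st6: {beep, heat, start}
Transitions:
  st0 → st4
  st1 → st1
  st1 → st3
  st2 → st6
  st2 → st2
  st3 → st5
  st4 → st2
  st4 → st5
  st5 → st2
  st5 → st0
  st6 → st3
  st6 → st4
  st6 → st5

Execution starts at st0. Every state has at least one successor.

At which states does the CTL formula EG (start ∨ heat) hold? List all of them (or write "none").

{st0, st2, st4, st5, st6}

States satisfying start ∨ heat: {st0, st2, st4, st5, st6}.
States satisfying EG (start ∨ heat): {st0, st2, st4, st5, st6}.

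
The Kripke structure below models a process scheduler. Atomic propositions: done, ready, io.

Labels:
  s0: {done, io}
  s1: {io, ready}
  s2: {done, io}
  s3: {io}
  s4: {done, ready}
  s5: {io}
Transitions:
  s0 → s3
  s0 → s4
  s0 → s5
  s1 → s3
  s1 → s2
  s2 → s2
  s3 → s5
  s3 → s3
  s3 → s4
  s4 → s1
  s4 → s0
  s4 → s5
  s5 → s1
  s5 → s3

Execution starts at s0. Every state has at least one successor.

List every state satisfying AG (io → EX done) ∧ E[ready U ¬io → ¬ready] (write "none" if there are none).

{s2}

States satisfying io → EX done: {s0, s1, s2, s3, s4}.
States satisfying AG (io → EX done): {s2}.
States satisfying ready: {s1, s4}.
States satisfying ¬io → ¬ready: {s0, s1, s2, s3, s5}.
States satisfying E[ready U ¬io → ¬ready]: {s0, s1, s2, s3, s4, s5}.
States satisfying AG (io → EX done) ∧ E[ready U ¬io → ¬ready]: {s2}.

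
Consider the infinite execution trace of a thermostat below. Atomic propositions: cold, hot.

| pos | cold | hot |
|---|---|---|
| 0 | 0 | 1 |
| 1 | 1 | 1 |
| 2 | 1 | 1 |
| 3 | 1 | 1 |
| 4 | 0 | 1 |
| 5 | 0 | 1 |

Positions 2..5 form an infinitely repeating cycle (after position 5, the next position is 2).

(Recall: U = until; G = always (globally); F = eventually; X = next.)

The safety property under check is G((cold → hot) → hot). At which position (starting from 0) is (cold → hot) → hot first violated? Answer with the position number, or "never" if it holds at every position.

(cold → hot) → hot holds at every position 0..5, and those are all the positions the trace ever visits, so the invariant G((cold → hot) → hot) is never violated.

never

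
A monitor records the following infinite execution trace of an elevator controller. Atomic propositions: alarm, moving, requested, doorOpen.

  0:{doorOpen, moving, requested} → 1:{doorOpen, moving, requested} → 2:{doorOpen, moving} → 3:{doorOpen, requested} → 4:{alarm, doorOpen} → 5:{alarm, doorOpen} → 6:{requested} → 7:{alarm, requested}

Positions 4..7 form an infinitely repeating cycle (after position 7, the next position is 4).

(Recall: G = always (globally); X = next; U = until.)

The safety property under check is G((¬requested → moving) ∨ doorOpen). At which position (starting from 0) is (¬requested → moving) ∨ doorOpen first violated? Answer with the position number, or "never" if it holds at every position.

never

(¬requested → moving) ∨ doorOpen holds at every position 0..7, and those are all the positions the trace ever visits, so the invariant G((¬requested → moving) ∨ doorOpen) is never violated.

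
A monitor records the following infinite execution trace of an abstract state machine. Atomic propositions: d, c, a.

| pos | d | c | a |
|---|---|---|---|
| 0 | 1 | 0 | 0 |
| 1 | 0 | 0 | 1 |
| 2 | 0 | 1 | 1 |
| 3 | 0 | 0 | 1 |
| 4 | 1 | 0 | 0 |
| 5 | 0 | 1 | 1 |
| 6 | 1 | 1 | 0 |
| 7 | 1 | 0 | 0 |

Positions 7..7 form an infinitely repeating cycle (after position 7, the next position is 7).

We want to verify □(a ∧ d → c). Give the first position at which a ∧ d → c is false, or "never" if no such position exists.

never

a ∧ d → c holds at every position 0..7, and those are all the positions the trace ever visits, so the invariant □(a ∧ d → c) is never violated.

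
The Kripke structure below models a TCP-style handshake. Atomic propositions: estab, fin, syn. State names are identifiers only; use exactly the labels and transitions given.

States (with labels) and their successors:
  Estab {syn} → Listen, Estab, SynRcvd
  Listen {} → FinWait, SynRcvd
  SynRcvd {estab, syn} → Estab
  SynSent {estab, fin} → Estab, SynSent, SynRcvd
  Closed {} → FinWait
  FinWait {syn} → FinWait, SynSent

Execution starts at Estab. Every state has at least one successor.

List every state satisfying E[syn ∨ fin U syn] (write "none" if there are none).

{Estab, SynRcvd, SynSent, FinWait}

States satisfying syn ∨ fin: {Estab, SynRcvd, SynSent, FinWait}.
States satisfying syn: {Estab, SynRcvd, FinWait}.
States satisfying E[syn ∨ fin U syn]: {Estab, SynRcvd, SynSent, FinWait}.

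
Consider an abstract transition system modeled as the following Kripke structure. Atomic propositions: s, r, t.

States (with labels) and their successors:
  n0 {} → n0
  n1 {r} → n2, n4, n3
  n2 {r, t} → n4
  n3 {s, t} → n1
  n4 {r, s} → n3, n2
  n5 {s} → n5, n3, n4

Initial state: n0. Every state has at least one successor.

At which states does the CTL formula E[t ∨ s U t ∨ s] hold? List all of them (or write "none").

States satisfying t ∨ s: {n2, n3, n4, n5}.
States satisfying E[t ∨ s U t ∨ s]: {n2, n3, n4, n5}.

{n2, n3, n4, n5}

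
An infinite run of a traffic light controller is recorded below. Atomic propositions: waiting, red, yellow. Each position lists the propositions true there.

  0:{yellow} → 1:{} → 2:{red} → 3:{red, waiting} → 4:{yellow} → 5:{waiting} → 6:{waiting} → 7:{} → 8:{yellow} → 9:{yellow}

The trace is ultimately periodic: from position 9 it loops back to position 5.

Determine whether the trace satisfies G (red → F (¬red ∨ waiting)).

Yes

red → F (¬red ∨ waiting) holds at every position 0..9, and those are all positions ever visited, so G (red → F (¬red ∨ waiting)) holds.
Positions where red holds: 2, 3.
Check F (¬red ∨ waiting) at each: 2→ok, 3→ok.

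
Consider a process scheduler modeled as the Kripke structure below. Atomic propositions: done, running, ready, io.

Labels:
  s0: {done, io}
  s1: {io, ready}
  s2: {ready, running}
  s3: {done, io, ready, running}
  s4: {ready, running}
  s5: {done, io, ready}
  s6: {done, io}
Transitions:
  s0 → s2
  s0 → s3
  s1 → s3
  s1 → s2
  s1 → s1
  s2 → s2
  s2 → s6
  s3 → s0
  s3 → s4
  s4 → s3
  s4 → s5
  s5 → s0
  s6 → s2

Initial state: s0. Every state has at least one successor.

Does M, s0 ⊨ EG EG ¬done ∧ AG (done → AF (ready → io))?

No

States satisfying EG ¬done: {s1, s2}.
States satisfying EG EG ¬done: {s1, s2}.
States satisfying done → AF (ready → io): {s0, s1, s2, s3, s4, s5, s6}.
States satisfying AG (done → AF (ready → io)): {s0, s1, s2, s3, s4, s5, s6}.
States satisfying EG EG ¬done ∧ AG (done → AF (ready → io)): {s1, s2}.
s0 ∉ Sat(EG EG ¬done ∧ AG (done → AF (ready → io))).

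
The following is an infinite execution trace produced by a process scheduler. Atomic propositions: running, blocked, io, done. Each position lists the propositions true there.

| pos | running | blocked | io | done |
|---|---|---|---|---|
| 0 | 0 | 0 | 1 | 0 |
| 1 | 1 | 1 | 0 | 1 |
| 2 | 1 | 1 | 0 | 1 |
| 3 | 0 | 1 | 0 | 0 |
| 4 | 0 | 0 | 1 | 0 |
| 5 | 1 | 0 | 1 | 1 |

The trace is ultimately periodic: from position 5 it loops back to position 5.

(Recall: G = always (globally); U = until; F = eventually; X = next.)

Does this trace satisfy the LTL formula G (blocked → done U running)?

No

blocked → done U running must hold at every position from 0 onward. It fails at position 3, so G (blocked → done U running) is false.
Positions where blocked holds: 1, 2, 3.
Check done U running at each: 1→ok, 2→ok, 3→fails.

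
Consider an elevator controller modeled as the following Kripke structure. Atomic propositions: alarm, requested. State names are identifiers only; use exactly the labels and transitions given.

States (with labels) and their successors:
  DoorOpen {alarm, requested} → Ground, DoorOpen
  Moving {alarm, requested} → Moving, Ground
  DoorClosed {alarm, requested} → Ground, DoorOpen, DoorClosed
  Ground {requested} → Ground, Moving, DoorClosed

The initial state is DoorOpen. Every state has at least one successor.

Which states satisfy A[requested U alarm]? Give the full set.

{DoorOpen, Moving, DoorClosed}

States satisfying requested: {DoorOpen, Moving, DoorClosed, Ground}.
States satisfying alarm: {DoorOpen, Moving, DoorClosed}.
States satisfying A[requested U alarm]: {DoorOpen, Moving, DoorClosed}.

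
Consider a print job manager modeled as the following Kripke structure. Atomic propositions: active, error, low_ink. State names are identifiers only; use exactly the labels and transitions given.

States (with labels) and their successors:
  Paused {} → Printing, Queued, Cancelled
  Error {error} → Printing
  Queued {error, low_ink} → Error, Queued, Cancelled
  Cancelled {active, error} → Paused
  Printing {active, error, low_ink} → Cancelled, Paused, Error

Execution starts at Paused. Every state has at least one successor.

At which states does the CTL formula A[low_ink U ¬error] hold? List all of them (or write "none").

{Paused}

States satisfying low_ink: {Queued, Printing}.
States satisfying ¬error: {Paused}.
States satisfying A[low_ink U ¬error]: {Paused}.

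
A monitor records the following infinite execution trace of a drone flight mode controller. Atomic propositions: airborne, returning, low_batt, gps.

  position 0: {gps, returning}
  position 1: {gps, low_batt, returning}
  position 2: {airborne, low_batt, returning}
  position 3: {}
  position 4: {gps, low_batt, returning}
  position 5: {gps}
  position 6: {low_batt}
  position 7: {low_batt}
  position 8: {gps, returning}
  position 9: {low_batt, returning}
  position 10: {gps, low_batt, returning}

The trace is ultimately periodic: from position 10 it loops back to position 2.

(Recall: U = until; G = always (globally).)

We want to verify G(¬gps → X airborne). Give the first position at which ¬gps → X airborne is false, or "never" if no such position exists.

Check ¬gps → X airborne at each position in order: 0 ✓, 1 ✓.
At position 2 the labels are {airborne, low_batt, returning} and the next position 3 has {}, so ¬gps → X airborne is false there. This is the first violation.

2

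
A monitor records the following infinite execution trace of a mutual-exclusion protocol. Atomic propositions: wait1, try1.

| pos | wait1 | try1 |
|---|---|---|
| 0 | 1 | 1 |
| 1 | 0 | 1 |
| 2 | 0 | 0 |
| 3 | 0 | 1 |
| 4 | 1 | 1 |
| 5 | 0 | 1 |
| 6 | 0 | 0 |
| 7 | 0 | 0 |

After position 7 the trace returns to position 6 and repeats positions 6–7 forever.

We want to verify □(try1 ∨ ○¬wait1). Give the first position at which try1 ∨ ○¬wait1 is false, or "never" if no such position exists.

try1 ∨ ○¬wait1 holds at every position 0..7, and those are all the positions the trace ever visits, so the invariant □(try1 ∨ ○¬wait1) is never violated.

never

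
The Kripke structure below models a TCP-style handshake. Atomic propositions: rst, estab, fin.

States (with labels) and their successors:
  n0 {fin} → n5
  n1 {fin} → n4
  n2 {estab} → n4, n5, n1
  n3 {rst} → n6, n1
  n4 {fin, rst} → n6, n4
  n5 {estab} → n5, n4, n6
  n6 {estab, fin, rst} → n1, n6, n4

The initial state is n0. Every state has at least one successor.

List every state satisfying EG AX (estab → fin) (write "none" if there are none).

{n1, n3, n4, n6}

States satisfying AX (estab → fin): {n1, n3, n4, n6}.
States satisfying EG AX (estab → fin): {n1, n3, n4, n6}.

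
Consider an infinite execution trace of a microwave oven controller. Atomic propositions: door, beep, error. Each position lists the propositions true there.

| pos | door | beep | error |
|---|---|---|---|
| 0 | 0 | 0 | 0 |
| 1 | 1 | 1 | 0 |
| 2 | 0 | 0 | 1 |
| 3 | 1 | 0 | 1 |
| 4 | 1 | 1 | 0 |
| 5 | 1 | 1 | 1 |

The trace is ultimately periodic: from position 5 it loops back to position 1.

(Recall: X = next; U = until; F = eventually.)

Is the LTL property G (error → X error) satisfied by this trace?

error → X error must hold at every position from 0 onward. It fails at position 3, so G (error → X error) is false.
Positions where error holds: 2, 3, 5.
Check X error at each: 2→ok, 3→fails, 5→fails.

Violated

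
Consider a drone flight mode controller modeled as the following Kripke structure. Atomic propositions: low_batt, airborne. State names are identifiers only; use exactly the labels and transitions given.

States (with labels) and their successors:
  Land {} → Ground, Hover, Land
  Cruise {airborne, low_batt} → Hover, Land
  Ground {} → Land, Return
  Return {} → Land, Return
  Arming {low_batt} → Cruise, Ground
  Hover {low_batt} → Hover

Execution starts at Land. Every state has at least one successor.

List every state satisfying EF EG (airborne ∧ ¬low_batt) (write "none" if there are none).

none

States satisfying EG (airborne ∧ ¬low_batt): ∅.
States satisfying EF EG (airborne ∧ ¬low_batt): ∅.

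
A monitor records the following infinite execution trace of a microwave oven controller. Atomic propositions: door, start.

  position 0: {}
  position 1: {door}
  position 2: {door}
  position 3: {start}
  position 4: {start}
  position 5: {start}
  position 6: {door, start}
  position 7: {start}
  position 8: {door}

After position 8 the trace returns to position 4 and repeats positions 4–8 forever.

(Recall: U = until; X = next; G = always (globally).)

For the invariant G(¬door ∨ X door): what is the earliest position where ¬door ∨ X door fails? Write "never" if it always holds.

2

Check ¬door ∨ X door at each position in order: 0 ✓, 1 ✓.
At position 2 the labels are {door} and the next position 3 has {start}, so ¬door ∨ X door is false there. This is the first violation.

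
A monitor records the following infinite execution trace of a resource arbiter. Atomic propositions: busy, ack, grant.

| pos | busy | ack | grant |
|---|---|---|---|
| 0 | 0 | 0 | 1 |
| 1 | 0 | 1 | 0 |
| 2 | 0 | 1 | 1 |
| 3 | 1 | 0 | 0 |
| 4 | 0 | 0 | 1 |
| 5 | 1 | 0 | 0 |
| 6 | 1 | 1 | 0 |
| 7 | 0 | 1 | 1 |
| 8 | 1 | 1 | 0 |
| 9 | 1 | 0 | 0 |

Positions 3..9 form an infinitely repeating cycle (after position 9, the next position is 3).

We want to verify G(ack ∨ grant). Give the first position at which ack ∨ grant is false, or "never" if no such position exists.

Check ack ∨ grant at each position in order: 0 ✓, 1 ✓, 2 ✓.
At position 3 the labels are {busy}, so ack ∨ grant is false there. This is the first violation.

3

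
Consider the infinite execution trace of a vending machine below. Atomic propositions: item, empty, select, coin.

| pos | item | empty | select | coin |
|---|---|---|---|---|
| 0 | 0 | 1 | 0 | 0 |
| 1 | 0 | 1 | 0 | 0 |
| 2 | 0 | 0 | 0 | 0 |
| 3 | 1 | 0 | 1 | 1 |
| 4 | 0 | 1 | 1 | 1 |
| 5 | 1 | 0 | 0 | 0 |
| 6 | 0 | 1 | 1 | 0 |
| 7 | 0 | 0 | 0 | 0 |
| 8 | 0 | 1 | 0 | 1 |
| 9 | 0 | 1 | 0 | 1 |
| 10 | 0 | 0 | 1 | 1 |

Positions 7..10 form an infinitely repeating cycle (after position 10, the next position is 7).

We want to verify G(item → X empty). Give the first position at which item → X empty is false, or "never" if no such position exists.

never

item → X empty holds at every position 0..10, and those are all the positions the trace ever visits, so the invariant G(item → X empty) is never violated.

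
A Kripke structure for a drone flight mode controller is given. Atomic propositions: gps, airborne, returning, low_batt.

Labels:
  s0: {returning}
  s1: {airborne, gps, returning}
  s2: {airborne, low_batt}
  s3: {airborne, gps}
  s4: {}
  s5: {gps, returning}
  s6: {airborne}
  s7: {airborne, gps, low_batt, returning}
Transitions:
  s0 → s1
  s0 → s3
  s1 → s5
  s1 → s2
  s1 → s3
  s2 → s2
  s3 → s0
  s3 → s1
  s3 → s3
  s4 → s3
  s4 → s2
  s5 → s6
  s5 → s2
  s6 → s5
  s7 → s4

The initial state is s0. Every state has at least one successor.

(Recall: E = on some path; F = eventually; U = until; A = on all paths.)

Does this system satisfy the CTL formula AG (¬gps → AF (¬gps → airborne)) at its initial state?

States satisfying ¬gps → AF (¬gps → airborne): {s0, s1, s2, s3, s4, s5, s6, s7}.
States satisfying AG (¬gps → AF (¬gps → airborne)): {s0, s1, s2, s3, s4, s5, s6, s7}.
Every state reachable from s0 satisfies ¬gps → AF (¬gps → airborne).
s0 ∈ Sat(AG (¬gps → AF (¬gps → airborne))).

Yes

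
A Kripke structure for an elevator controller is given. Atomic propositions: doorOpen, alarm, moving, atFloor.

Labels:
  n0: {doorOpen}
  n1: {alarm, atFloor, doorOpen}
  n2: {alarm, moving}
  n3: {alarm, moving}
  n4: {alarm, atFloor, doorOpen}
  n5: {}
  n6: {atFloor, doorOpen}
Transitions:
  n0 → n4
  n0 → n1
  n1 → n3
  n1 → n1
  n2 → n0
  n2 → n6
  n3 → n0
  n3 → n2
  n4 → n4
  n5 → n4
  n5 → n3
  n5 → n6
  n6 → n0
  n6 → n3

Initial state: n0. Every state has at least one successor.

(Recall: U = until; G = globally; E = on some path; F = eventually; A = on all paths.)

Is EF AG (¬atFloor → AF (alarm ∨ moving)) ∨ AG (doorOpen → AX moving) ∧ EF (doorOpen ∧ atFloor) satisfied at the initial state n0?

Holds

States satisfying AG (¬atFloor → AF (alarm ∨ moving)): {n0, n1, n2, n3, n4, n5, n6}.
States satisfying EF AG (¬atFloor → AF (alarm ∨ moving)): {n0, n1, n2, n3, n4, n5, n6}.
States satisfying doorOpen → AX moving: {n2, n3, n5}.
States satisfying AG (doorOpen → AX moving): ∅.
States satisfying doorOpen ∧ atFloor: {n1, n4, n6}.
States satisfying EF (doorOpen ∧ atFloor): {n0, n1, n2, n3, n4, n5, n6}.
States satisfying EF AG (¬atFloor → AF (alarm ∨ moving)) ∨ AG (doorOpen → AX moving) ∧ EF (doorOpen ∧ atFloor): {n0, n1, n2, n3, n4, n5, n6}.
n0 ∈ Sat(EF AG (¬atFloor → AF (alarm ∨ moving)) ∨ AG (doorOpen → AX moving) ∧ EF (doorOpen ∧ atFloor)).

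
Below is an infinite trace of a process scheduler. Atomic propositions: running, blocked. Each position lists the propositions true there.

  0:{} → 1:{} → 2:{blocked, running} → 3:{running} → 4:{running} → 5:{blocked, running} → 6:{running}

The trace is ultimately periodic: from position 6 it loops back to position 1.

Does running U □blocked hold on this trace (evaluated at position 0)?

Walking from position 0: at position 0, □blocked has not yet held and running fails, so running U □blocked is false.

No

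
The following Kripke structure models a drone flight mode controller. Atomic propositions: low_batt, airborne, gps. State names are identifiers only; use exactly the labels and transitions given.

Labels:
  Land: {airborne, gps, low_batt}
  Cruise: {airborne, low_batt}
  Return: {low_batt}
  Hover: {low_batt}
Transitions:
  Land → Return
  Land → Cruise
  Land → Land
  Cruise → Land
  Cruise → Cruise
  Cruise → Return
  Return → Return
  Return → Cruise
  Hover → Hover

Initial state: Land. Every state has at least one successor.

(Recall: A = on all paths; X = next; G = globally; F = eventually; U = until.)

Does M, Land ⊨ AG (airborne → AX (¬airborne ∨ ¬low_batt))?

States satisfying airborne → AX (¬airborne ∨ ¬low_batt): {Return, Hover}.
States satisfying AG (airborne → AX (¬airborne ∨ ¬low_batt)): {Hover}.
Cruise is reachable from Land and violates airborne → AX (¬airborne ∨ ¬low_batt), so AG fails at Land.
Land ∉ Sat(AG (airborne → AX (¬airborne ∨ ¬low_batt))).

No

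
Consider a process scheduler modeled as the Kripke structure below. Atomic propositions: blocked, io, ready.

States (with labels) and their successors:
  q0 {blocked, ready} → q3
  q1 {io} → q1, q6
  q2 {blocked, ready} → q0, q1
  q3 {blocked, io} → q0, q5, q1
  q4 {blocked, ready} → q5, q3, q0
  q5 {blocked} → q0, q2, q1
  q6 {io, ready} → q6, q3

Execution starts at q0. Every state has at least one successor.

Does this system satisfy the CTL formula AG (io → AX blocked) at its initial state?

States satisfying io → AX blocked: {q0, q2, q4, q5}.
States satisfying AG (io → AX blocked): ∅.
q1 is reachable from q0 and violates io → AX blocked, so AG fails at q0.
q0 ∉ Sat(AG (io → AX blocked)).

No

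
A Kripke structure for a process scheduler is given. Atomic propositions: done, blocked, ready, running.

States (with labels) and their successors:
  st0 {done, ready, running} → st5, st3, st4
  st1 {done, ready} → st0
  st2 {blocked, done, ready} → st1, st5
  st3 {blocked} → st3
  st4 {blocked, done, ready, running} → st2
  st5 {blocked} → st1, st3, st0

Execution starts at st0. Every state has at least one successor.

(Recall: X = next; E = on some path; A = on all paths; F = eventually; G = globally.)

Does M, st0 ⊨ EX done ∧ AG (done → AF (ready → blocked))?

Satisfied

States satisfying done: {st0, st1, st2, st4}.
States satisfying EX done: {st0, st1, st2, st4, st5}.
States satisfying done → AF (ready → blocked): {st0, st1, st2, st3, st4, st5}.
States satisfying AG (done → AF (ready → blocked)): {st0, st1, st2, st3, st4, st5}.
States satisfying EX done ∧ AG (done → AF (ready → blocked)): {st0, st1, st2, st4, st5}.
st0 ∈ Sat(EX done ∧ AG (done → AF (ready → blocked))).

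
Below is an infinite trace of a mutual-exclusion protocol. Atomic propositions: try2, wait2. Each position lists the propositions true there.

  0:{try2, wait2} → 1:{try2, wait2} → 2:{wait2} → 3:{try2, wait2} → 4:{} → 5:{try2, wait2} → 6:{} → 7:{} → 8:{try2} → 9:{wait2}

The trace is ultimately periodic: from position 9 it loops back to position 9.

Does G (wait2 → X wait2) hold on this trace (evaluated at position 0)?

wait2 → X wait2 must hold at every position from 0 onward. It fails at position 3, so G (wait2 → X wait2) is false.
Positions where wait2 holds: 0, 1, 2, 3, 5, 9.
Check X wait2 at each: 0→ok, 1→ok, 2→ok, 3→fails, 5→fails, 9→ok.

No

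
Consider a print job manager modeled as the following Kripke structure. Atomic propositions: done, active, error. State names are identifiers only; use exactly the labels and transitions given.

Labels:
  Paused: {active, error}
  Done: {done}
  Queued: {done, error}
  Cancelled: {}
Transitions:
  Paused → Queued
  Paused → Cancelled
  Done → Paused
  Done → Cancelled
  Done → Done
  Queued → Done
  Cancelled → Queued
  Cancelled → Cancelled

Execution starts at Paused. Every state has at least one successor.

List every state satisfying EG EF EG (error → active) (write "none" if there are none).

{Paused, Done, Queued, Cancelled}

States satisfying EF EG (error → active): {Paused, Done, Queued, Cancelled}.
States satisfying EG EF EG (error → active): {Paused, Done, Queued, Cancelled}.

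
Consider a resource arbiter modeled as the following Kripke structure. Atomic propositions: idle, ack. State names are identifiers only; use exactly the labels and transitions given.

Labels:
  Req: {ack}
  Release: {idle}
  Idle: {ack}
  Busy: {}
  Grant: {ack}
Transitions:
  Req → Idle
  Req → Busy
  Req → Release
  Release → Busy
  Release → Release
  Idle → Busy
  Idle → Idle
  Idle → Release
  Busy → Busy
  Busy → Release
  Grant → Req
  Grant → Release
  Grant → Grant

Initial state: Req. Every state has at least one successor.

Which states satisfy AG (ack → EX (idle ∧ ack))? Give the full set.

{Release, Busy}

States satisfying ack → EX (idle ∧ ack): {Release, Busy}.
States satisfying AG (ack → EX (idle ∧ ack)): {Release, Busy}.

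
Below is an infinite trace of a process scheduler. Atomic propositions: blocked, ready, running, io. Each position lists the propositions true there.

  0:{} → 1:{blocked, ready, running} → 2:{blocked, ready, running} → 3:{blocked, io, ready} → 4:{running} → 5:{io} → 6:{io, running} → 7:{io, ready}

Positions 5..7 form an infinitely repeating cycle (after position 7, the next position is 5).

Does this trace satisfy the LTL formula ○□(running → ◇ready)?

The position after 0 is 1; □(running → ◇ready) is true there.

Yes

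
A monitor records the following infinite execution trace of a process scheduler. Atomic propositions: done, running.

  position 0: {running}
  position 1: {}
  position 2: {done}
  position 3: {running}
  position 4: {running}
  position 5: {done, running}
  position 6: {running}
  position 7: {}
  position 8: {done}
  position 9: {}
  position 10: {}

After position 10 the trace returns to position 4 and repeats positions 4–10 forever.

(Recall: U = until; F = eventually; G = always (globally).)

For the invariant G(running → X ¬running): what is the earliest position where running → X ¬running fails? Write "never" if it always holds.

Check running → X ¬running at each position in order: 0 ✓, 1 ✓, 2 ✓.
At position 3 the labels are {running} and the next position 4 has {running}, so running → X ¬running is false there. This is the first violation.

3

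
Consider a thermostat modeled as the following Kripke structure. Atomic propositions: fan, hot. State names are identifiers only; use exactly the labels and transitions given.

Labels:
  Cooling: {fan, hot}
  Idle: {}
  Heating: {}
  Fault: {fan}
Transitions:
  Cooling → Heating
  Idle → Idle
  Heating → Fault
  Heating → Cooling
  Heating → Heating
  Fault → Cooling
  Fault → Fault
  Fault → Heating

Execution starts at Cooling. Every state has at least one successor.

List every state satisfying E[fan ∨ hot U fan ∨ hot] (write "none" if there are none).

{Cooling, Fault}

States satisfying fan ∨ hot: {Cooling, Fault}.
States satisfying E[fan ∨ hot U fan ∨ hot]: {Cooling, Fault}.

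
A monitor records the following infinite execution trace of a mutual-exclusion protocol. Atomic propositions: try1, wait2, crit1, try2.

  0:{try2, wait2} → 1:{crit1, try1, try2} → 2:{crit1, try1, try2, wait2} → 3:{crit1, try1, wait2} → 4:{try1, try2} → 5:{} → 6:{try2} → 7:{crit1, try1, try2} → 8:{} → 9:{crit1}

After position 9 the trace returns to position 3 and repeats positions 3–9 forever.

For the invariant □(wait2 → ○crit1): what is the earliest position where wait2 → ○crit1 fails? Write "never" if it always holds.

3

Check wait2 → ○crit1 at each position in order: 0 ✓, 1 ✓, 2 ✓.
At position 3 the labels are {crit1, try1, wait2} and the next position 4 has {try1, try2}, so wait2 → ○crit1 is false there. This is the first violation.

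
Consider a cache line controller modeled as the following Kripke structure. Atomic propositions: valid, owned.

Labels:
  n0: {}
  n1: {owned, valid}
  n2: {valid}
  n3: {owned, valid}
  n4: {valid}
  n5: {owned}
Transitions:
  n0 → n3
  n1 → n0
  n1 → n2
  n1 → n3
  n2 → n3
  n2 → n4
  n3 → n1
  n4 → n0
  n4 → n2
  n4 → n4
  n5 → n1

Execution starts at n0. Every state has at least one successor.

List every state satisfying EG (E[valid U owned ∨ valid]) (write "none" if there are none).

{n1, n2, n3, n4, n5}

States satisfying E[valid U owned ∨ valid]: {n1, n2, n3, n4, n5}.
States satisfying EG (E[valid U owned ∨ valid]): {n1, n2, n3, n4, n5}.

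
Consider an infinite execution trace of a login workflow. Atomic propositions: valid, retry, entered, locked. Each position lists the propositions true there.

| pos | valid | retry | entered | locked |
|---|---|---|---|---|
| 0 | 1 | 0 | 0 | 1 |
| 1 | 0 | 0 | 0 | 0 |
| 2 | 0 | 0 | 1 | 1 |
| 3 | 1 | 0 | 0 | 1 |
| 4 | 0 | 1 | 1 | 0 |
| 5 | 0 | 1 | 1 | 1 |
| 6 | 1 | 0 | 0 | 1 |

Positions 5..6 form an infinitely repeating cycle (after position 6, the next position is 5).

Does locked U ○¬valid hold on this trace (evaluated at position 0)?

Walking from position 0: ○¬valid first holds at position 0, and locked holds at every earlier position along the way, so locked U ○¬valid holds.

Yes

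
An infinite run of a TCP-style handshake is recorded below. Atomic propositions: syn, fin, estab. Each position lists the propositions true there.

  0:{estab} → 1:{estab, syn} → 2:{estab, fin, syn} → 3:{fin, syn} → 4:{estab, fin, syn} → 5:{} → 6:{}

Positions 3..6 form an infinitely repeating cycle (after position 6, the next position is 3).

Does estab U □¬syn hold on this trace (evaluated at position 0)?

Does not hold

Walking from position 0: at position 3, □¬syn has not yet held and estab fails, so estab U □¬syn is false.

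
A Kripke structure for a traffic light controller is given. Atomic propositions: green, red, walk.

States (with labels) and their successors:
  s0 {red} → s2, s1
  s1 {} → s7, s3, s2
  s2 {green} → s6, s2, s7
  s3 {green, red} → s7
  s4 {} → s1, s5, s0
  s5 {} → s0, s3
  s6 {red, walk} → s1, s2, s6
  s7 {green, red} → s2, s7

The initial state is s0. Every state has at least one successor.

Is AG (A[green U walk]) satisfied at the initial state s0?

States satisfying A[green U walk]: {s6}.
States satisfying AG (A[green U walk]): ∅.
s0 is reachable from s0 and violates A[green U walk], so AG fails at s0.
s0 ∉ Sat(AG (A[green U walk])).

No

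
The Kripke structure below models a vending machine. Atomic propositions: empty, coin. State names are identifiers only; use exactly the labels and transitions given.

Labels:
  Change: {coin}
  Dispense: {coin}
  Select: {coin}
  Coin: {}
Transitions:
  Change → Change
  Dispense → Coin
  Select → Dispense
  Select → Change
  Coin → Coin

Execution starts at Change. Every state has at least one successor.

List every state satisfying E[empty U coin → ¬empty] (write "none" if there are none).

{Change, Dispense, Select, Coin}

States satisfying empty: ∅.
States satisfying coin → ¬empty: {Change, Dispense, Select, Coin}.
States satisfying E[empty U coin → ¬empty]: {Change, Dispense, Select, Coin}.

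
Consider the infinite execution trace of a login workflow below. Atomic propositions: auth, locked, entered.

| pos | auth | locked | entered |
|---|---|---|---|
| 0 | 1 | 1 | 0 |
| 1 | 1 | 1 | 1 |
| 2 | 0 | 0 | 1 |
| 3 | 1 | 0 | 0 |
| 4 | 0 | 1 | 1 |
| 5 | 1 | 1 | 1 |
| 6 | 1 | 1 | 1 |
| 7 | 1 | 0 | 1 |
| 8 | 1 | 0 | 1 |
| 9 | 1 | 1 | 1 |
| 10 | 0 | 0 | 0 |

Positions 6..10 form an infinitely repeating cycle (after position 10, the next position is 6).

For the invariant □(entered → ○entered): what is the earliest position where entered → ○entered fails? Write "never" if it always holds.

Check entered → ○entered at each position in order: 0 ✓, 1 ✓.
At position 2 the labels are {entered} and the next position 3 has {auth}, so entered → ○entered is false there. This is the first violation.

2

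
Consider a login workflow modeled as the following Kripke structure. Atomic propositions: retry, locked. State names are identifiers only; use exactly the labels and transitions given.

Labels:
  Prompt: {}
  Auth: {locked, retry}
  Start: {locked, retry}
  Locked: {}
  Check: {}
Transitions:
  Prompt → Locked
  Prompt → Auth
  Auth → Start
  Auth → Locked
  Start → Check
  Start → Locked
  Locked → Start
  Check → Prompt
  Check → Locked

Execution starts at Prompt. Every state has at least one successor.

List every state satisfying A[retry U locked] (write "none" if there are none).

{Auth, Start}

States satisfying retry: {Auth, Start}.
States satisfying locked: {Auth, Start}.
States satisfying A[retry U locked]: {Auth, Start}.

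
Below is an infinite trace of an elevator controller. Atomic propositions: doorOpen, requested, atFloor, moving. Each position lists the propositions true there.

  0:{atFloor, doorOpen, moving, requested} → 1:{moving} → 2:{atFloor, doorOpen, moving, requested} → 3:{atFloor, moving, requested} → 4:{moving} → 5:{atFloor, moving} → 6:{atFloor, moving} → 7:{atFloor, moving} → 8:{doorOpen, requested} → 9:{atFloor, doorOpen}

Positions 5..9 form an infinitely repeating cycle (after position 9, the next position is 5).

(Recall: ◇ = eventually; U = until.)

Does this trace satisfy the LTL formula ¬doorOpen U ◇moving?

Walking from position 0: ◇moving first holds at position 0, and ¬doorOpen holds at every earlier position along the way, so ¬doorOpen U ◇moving holds.

Satisfied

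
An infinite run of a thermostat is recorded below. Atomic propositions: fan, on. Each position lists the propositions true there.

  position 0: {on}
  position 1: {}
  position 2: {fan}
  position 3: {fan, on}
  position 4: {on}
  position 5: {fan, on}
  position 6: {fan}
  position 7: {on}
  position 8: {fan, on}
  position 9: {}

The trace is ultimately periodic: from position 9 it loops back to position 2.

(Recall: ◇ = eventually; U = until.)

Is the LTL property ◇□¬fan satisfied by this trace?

□¬fan is false at every position 0..9, so it never becomes true and ◇□¬fan fails.

No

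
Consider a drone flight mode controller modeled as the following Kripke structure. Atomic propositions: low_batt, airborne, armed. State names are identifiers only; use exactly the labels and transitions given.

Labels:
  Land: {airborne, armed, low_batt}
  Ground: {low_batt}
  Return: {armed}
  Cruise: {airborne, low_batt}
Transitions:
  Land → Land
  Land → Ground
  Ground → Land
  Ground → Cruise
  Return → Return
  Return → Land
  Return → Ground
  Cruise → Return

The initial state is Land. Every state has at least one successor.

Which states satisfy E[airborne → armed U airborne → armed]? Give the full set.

{Land, Ground, Return}

States satisfying airborne → armed: {Land, Ground, Return}.
States satisfying E[airborne → armed U airborne → armed]: {Land, Ground, Return}.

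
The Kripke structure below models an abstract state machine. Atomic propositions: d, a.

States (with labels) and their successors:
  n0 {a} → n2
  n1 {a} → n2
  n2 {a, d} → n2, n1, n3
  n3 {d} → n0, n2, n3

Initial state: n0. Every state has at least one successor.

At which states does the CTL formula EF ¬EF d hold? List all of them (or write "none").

States satisfying ¬EF d: ∅.
States satisfying EF ¬EF d: ∅.

none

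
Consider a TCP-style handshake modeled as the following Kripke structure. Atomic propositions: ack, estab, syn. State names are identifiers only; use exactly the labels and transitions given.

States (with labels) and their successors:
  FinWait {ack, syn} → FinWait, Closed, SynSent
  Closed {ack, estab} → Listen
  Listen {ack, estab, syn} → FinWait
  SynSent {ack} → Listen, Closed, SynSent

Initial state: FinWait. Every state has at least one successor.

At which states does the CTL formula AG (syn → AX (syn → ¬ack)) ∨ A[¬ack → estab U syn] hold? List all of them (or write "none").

States satisfying syn → AX (syn → ¬ack): {Closed, SynSent}.
States satisfying AG (syn → AX (syn → ¬ack)): ∅.
States satisfying ¬ack → estab: {FinWait, Closed, Listen, SynSent}.
States satisfying syn: {FinWait, Listen}.
States satisfying A[¬ack → estab U syn]: {FinWait, Closed, Listen}.
States satisfying AG (syn → AX (syn → ¬ack)) ∨ A[¬ack → estab U syn]: {FinWait, Closed, Listen}.

{FinWait, Closed, Listen}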